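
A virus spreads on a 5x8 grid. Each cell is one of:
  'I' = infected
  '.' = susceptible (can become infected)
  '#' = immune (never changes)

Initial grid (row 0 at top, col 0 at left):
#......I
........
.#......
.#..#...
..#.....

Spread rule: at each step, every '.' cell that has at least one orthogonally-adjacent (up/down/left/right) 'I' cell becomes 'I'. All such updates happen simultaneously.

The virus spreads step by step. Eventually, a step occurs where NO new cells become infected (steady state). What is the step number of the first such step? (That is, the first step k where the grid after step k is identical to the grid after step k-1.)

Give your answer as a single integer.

Answer: 13

Derivation:
Step 0 (initial): 1 infected
Step 1: +2 new -> 3 infected
Step 2: +3 new -> 6 infected
Step 3: +4 new -> 10 infected
Step 4: +5 new -> 15 infected
Step 5: +5 new -> 20 infected
Step 6: +4 new -> 24 infected
Step 7: +4 new -> 28 infected
Step 8: +3 new -> 31 infected
Step 9: +1 new -> 32 infected
Step 10: +1 new -> 33 infected
Step 11: +1 new -> 34 infected
Step 12: +1 new -> 35 infected
Step 13: +0 new -> 35 infected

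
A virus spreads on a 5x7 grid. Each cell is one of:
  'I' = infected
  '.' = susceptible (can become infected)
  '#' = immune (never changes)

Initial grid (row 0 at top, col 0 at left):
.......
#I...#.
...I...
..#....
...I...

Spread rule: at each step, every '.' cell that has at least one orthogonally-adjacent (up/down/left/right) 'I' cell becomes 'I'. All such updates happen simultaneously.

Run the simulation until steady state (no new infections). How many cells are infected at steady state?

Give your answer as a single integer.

Answer: 32

Derivation:
Step 0 (initial): 3 infected
Step 1: +9 new -> 12 infected
Step 2: +10 new -> 22 infected
Step 3: +6 new -> 28 infected
Step 4: +3 new -> 31 infected
Step 5: +1 new -> 32 infected
Step 6: +0 new -> 32 infected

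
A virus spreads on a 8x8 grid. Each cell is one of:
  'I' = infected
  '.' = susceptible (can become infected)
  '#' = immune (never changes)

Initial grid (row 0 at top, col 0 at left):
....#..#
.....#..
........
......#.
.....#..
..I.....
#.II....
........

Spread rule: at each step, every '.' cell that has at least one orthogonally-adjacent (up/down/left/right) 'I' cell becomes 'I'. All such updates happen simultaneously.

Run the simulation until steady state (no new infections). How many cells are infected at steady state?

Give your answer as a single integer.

Answer: 58

Derivation:
Step 0 (initial): 3 infected
Step 1: +7 new -> 10 infected
Step 2: +8 new -> 18 infected
Step 3: +9 new -> 27 infected
Step 4: +8 new -> 35 infected
Step 5: +9 new -> 44 infected
Step 6: +6 new -> 50 infected
Step 7: +3 new -> 53 infected
Step 8: +2 new -> 55 infected
Step 9: +2 new -> 57 infected
Step 10: +1 new -> 58 infected
Step 11: +0 new -> 58 infected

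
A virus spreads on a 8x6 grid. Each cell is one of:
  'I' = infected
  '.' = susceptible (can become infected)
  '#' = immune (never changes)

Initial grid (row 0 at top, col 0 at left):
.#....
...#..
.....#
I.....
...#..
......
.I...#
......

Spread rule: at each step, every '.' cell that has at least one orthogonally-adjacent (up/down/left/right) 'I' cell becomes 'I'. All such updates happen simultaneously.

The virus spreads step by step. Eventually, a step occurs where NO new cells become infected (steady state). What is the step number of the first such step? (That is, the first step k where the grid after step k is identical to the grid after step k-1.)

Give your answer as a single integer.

Answer: 9

Derivation:
Step 0 (initial): 2 infected
Step 1: +7 new -> 9 infected
Step 2: +9 new -> 18 infected
Step 3: +8 new -> 26 infected
Step 4: +5 new -> 31 infected
Step 5: +6 new -> 37 infected
Step 6: +3 new -> 40 infected
Step 7: +2 new -> 42 infected
Step 8: +1 new -> 43 infected
Step 9: +0 new -> 43 infected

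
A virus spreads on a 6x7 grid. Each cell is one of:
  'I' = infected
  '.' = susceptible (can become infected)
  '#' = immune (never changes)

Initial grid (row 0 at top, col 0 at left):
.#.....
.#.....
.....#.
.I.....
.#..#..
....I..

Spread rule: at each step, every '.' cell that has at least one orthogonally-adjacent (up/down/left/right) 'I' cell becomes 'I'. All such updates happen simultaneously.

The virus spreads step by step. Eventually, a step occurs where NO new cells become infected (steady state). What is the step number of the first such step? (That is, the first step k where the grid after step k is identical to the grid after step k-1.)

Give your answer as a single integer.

Step 0 (initial): 2 infected
Step 1: +5 new -> 7 infected
Step 2: +9 new -> 16 infected
Step 3: +8 new -> 24 infected
Step 4: +5 new -> 29 infected
Step 5: +3 new -> 32 infected
Step 6: +3 new -> 35 infected
Step 7: +2 new -> 37 infected
Step 8: +0 new -> 37 infected

Answer: 8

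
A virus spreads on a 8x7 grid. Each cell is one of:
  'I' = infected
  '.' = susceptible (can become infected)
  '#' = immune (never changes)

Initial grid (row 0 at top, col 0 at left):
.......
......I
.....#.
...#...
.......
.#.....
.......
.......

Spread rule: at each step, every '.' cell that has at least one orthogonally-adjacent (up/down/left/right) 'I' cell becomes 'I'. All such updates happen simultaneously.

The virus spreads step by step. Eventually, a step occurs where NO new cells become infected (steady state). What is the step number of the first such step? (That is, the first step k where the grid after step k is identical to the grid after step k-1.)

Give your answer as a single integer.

Answer: 13

Derivation:
Step 0 (initial): 1 infected
Step 1: +3 new -> 4 infected
Step 2: +3 new -> 7 infected
Step 3: +5 new -> 12 infected
Step 4: +6 new -> 18 infected
Step 5: +6 new -> 24 infected
Step 6: +8 new -> 32 infected
Step 7: +7 new -> 39 infected
Step 8: +5 new -> 44 infected
Step 9: +3 new -> 47 infected
Step 10: +3 new -> 50 infected
Step 11: +2 new -> 52 infected
Step 12: +1 new -> 53 infected
Step 13: +0 new -> 53 infected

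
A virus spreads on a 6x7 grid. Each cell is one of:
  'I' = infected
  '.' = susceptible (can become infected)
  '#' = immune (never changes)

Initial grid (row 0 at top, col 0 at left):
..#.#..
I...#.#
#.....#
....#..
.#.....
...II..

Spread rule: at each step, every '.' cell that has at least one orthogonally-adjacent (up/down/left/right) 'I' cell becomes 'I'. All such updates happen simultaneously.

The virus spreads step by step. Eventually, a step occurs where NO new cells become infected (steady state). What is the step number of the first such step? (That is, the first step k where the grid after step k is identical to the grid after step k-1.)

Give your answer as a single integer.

Step 0 (initial): 3 infected
Step 1: +6 new -> 9 infected
Step 2: +8 new -> 17 infected
Step 3: +8 new -> 25 infected
Step 4: +6 new -> 31 infected
Step 5: +1 new -> 32 infected
Step 6: +1 new -> 33 infected
Step 7: +1 new -> 34 infected
Step 8: +0 new -> 34 infected

Answer: 8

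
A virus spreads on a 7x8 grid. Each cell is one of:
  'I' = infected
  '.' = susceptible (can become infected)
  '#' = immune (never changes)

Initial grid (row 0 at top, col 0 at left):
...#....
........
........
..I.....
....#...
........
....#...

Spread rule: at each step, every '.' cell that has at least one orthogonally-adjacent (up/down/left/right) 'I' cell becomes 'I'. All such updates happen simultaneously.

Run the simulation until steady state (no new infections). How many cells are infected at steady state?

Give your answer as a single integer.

Step 0 (initial): 1 infected
Step 1: +4 new -> 5 infected
Step 2: +8 new -> 13 infected
Step 3: +10 new -> 23 infected
Step 4: +10 new -> 33 infected
Step 5: +8 new -> 41 infected
Step 6: +6 new -> 47 infected
Step 7: +4 new -> 51 infected
Step 8: +2 new -> 53 infected
Step 9: +0 new -> 53 infected

Answer: 53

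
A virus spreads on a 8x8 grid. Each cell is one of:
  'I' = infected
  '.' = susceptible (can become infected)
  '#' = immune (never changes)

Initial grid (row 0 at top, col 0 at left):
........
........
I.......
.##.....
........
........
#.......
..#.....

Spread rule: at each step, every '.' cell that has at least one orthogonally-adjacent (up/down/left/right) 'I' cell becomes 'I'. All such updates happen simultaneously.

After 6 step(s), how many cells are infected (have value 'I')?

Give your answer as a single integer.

Step 0 (initial): 1 infected
Step 1: +3 new -> 4 infected
Step 2: +4 new -> 8 infected
Step 3: +5 new -> 13 infected
Step 4: +6 new -> 19 infected
Step 5: +7 new -> 26 infected
Step 6: +8 new -> 34 infected

Answer: 34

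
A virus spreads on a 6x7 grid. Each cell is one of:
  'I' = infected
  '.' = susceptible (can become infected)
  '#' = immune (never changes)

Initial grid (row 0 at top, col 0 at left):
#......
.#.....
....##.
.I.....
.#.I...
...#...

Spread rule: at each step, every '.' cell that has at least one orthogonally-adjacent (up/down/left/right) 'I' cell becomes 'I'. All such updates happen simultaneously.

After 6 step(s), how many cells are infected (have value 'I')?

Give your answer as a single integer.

Answer: 35

Derivation:
Step 0 (initial): 2 infected
Step 1: +6 new -> 8 infected
Step 2: +8 new -> 16 infected
Step 3: +8 new -> 24 infected
Step 4: +5 new -> 29 infected
Step 5: +4 new -> 33 infected
Step 6: +2 new -> 35 infected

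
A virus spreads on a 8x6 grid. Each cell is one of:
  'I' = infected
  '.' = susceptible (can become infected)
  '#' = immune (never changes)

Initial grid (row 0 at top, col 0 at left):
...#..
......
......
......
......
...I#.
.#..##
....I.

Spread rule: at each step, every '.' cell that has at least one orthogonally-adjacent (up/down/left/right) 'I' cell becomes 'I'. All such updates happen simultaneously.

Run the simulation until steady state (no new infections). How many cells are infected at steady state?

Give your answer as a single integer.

Step 0 (initial): 2 infected
Step 1: +5 new -> 7 infected
Step 2: +6 new -> 13 infected
Step 3: +7 new -> 20 infected
Step 4: +9 new -> 29 infected
Step 5: +5 new -> 34 infected
Step 6: +5 new -> 39 infected
Step 7: +3 new -> 42 infected
Step 8: +1 new -> 43 infected
Step 9: +0 new -> 43 infected

Answer: 43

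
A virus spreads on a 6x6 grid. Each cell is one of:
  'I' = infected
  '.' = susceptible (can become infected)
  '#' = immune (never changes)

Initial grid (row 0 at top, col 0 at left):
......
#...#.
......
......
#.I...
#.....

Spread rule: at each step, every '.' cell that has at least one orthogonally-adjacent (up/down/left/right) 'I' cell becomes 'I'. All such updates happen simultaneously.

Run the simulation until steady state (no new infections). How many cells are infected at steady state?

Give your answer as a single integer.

Answer: 32

Derivation:
Step 0 (initial): 1 infected
Step 1: +4 new -> 5 infected
Step 2: +6 new -> 11 infected
Step 3: +7 new -> 18 infected
Step 4: +7 new -> 25 infected
Step 5: +3 new -> 28 infected
Step 6: +3 new -> 31 infected
Step 7: +1 new -> 32 infected
Step 8: +0 new -> 32 infected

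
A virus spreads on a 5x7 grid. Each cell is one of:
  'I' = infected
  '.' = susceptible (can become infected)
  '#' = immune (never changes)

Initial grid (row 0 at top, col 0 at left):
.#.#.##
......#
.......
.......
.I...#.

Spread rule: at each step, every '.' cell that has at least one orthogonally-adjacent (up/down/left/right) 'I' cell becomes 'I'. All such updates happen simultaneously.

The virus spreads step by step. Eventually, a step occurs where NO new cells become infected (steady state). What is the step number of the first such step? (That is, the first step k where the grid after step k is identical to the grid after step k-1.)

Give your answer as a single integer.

Step 0 (initial): 1 infected
Step 1: +3 new -> 4 infected
Step 2: +4 new -> 8 infected
Step 3: +5 new -> 13 infected
Step 4: +4 new -> 17 infected
Step 5: +5 new -> 22 infected
Step 6: +3 new -> 25 infected
Step 7: +4 new -> 29 infected
Step 8: +0 new -> 29 infected

Answer: 8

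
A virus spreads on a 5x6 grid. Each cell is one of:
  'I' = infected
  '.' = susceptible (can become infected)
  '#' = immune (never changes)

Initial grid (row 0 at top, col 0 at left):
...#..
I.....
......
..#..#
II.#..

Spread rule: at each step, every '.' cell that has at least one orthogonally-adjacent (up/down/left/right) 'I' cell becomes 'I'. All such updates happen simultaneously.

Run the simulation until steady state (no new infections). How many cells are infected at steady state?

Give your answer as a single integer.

Answer: 26

Derivation:
Step 0 (initial): 3 infected
Step 1: +6 new -> 9 infected
Step 2: +3 new -> 12 infected
Step 3: +3 new -> 15 infected
Step 4: +2 new -> 17 infected
Step 5: +4 new -> 21 infected
Step 6: +3 new -> 24 infected
Step 7: +1 new -> 25 infected
Step 8: +1 new -> 26 infected
Step 9: +0 new -> 26 infected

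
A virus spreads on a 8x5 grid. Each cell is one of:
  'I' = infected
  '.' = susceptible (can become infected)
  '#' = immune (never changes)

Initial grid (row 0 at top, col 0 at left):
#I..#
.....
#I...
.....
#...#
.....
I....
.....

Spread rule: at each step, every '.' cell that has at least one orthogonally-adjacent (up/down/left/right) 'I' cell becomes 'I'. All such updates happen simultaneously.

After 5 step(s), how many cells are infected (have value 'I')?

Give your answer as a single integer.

Answer: 35

Derivation:
Step 0 (initial): 3 infected
Step 1: +7 new -> 10 infected
Step 2: +10 new -> 20 infected
Step 3: +7 new -> 27 infected
Step 4: +6 new -> 33 infected
Step 5: +2 new -> 35 infected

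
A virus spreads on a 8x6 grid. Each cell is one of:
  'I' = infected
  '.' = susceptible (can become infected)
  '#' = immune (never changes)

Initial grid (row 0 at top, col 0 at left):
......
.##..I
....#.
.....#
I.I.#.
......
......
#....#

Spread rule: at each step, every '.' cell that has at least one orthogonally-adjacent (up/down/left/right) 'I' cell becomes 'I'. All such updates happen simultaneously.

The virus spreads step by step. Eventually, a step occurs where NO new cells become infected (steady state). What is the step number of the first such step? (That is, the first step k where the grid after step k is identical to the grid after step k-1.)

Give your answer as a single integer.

Answer: 6

Derivation:
Step 0 (initial): 3 infected
Step 1: +9 new -> 12 infected
Step 2: +10 new -> 22 infected
Step 3: +9 new -> 31 infected
Step 4: +6 new -> 37 infected
Step 5: +4 new -> 41 infected
Step 6: +0 new -> 41 infected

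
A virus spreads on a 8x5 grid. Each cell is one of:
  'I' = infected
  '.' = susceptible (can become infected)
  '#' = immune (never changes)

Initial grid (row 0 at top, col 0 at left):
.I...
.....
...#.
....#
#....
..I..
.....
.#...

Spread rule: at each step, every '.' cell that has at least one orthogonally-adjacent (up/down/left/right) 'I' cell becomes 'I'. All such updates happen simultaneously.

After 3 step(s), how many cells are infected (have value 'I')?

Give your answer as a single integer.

Answer: 31

Derivation:
Step 0 (initial): 2 infected
Step 1: +7 new -> 9 infected
Step 2: +12 new -> 21 infected
Step 3: +10 new -> 31 infected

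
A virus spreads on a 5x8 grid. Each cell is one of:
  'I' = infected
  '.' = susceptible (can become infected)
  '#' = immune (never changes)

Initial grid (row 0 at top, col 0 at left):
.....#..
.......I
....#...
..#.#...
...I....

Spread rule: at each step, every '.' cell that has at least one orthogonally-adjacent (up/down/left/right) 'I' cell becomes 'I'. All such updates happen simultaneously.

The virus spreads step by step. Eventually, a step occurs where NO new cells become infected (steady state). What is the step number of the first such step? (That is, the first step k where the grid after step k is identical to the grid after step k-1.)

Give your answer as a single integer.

Step 0 (initial): 2 infected
Step 1: +6 new -> 8 infected
Step 2: +7 new -> 15 infected
Step 3: +10 new -> 25 infected
Step 4: +5 new -> 30 infected
Step 5: +3 new -> 33 infected
Step 6: +2 new -> 35 infected
Step 7: +1 new -> 36 infected
Step 8: +0 new -> 36 infected

Answer: 8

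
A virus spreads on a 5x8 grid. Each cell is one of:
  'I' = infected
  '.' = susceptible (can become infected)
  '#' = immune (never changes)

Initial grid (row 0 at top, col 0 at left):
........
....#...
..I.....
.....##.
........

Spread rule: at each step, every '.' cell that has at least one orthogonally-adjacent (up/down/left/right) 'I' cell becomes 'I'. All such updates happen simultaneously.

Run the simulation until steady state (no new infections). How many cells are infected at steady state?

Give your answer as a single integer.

Answer: 37

Derivation:
Step 0 (initial): 1 infected
Step 1: +4 new -> 5 infected
Step 2: +8 new -> 13 infected
Step 3: +8 new -> 21 infected
Step 4: +6 new -> 27 infected
Step 5: +4 new -> 31 infected
Step 6: +4 new -> 35 infected
Step 7: +2 new -> 37 infected
Step 8: +0 new -> 37 infected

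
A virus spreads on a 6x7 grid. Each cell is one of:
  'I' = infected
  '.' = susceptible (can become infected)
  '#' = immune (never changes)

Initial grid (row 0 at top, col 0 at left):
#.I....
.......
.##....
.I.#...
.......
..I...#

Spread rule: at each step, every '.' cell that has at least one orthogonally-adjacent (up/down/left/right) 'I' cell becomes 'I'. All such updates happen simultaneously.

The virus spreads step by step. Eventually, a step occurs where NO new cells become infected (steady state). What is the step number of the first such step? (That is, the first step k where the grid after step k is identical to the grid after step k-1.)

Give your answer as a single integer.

Step 0 (initial): 3 infected
Step 1: +9 new -> 12 infected
Step 2: +8 new -> 20 infected
Step 3: +6 new -> 26 infected
Step 4: +5 new -> 31 infected
Step 5: +4 new -> 35 infected
Step 6: +2 new -> 37 infected
Step 7: +0 new -> 37 infected

Answer: 7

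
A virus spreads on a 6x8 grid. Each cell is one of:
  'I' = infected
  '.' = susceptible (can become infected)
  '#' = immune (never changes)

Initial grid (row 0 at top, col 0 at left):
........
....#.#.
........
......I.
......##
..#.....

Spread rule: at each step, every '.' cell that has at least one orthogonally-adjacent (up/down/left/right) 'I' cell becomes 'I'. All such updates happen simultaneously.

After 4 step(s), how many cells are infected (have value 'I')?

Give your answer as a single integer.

Answer: 21

Derivation:
Step 0 (initial): 1 infected
Step 1: +3 new -> 4 infected
Step 2: +4 new -> 8 infected
Step 3: +6 new -> 14 infected
Step 4: +7 new -> 21 infected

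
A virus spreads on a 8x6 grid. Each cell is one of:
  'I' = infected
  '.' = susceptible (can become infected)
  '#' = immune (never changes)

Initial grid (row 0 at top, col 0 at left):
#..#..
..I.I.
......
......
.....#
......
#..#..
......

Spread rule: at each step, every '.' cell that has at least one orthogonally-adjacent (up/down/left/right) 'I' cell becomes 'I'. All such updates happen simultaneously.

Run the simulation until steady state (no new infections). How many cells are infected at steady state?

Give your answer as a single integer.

Answer: 43

Derivation:
Step 0 (initial): 2 infected
Step 1: +7 new -> 9 infected
Step 2: +8 new -> 17 infected
Step 3: +6 new -> 23 infected
Step 4: +5 new -> 28 infected
Step 5: +6 new -> 34 infected
Step 6: +5 new -> 39 infected
Step 7: +3 new -> 42 infected
Step 8: +1 new -> 43 infected
Step 9: +0 new -> 43 infected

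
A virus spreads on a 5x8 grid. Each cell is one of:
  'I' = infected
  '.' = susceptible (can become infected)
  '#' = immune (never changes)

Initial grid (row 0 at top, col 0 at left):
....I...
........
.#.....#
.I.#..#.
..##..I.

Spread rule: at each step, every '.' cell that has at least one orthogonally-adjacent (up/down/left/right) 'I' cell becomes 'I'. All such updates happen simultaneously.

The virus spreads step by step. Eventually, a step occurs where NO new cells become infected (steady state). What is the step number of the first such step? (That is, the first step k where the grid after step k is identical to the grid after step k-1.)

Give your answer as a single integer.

Step 0 (initial): 3 infected
Step 1: +8 new -> 11 infected
Step 2: +11 new -> 22 infected
Step 3: +8 new -> 30 infected
Step 4: +4 new -> 34 infected
Step 5: +0 new -> 34 infected

Answer: 5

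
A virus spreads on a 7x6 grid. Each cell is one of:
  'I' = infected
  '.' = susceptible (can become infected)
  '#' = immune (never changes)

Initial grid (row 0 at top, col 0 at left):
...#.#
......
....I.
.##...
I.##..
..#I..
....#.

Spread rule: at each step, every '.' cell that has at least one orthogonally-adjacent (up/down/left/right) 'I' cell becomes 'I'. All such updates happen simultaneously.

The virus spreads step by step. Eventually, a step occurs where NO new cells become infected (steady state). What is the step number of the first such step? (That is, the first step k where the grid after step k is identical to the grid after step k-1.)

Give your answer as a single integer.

Step 0 (initial): 3 infected
Step 1: +9 new -> 12 infected
Step 2: +12 new -> 24 infected
Step 3: +6 new -> 30 infected
Step 4: +3 new -> 33 infected
Step 5: +1 new -> 34 infected
Step 6: +0 new -> 34 infected

Answer: 6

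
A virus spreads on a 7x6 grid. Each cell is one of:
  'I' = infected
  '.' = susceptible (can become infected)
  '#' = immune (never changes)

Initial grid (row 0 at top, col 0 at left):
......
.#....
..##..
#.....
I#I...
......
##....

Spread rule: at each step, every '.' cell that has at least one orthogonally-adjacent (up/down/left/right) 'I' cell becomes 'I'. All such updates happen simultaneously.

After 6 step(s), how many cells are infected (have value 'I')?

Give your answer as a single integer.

Answer: 30

Derivation:
Step 0 (initial): 2 infected
Step 1: +4 new -> 6 infected
Step 2: +6 new -> 12 infected
Step 3: +5 new -> 17 infected
Step 4: +5 new -> 22 infected
Step 5: +4 new -> 26 infected
Step 6: +4 new -> 30 infected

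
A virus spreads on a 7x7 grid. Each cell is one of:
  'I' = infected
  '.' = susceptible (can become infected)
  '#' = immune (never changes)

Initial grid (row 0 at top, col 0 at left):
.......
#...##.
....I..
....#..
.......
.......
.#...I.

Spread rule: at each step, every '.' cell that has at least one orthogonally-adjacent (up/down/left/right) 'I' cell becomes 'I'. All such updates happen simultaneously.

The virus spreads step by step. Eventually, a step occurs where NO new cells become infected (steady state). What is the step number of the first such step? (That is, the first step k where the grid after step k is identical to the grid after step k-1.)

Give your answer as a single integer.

Answer: 8

Derivation:
Step 0 (initial): 2 infected
Step 1: +5 new -> 7 infected
Step 2: +9 new -> 16 infected
Step 3: +11 new -> 27 infected
Step 4: +8 new -> 35 infected
Step 5: +5 new -> 40 infected
Step 6: +3 new -> 43 infected
Step 7: +1 new -> 44 infected
Step 8: +0 new -> 44 infected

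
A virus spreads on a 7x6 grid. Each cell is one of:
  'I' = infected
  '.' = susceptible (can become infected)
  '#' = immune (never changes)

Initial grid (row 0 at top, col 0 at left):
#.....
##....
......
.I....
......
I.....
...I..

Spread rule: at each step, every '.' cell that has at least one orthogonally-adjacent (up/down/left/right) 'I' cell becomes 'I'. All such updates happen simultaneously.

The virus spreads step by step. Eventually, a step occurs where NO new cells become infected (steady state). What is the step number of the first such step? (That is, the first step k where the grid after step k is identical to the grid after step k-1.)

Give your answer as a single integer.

Answer: 8

Derivation:
Step 0 (initial): 3 infected
Step 1: +10 new -> 13 infected
Step 2: +9 new -> 22 infected
Step 3: +5 new -> 27 infected
Step 4: +5 new -> 32 infected
Step 5: +4 new -> 36 infected
Step 6: +2 new -> 38 infected
Step 7: +1 new -> 39 infected
Step 8: +0 new -> 39 infected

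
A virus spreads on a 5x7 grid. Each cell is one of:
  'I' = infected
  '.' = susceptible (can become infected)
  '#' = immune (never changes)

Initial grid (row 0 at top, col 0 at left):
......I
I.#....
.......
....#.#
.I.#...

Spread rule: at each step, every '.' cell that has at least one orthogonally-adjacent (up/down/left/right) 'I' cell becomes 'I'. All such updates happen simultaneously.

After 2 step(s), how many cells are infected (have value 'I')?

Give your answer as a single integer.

Answer: 18

Derivation:
Step 0 (initial): 3 infected
Step 1: +8 new -> 11 infected
Step 2: +7 new -> 18 infected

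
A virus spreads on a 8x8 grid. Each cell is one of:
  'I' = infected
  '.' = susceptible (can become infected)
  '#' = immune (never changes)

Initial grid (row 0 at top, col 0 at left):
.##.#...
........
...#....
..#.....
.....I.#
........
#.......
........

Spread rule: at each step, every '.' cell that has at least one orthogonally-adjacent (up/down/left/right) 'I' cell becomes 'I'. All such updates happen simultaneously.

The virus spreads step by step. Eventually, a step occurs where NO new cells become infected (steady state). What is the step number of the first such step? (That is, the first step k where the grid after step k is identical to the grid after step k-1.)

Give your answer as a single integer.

Step 0 (initial): 1 infected
Step 1: +4 new -> 5 infected
Step 2: +7 new -> 12 infected
Step 3: +11 new -> 23 infected
Step 4: +10 new -> 33 infected
Step 5: +9 new -> 42 infected
Step 6: +8 new -> 50 infected
Step 7: +4 new -> 54 infected
Step 8: +2 new -> 56 infected
Step 9: +1 new -> 57 infected
Step 10: +0 new -> 57 infected

Answer: 10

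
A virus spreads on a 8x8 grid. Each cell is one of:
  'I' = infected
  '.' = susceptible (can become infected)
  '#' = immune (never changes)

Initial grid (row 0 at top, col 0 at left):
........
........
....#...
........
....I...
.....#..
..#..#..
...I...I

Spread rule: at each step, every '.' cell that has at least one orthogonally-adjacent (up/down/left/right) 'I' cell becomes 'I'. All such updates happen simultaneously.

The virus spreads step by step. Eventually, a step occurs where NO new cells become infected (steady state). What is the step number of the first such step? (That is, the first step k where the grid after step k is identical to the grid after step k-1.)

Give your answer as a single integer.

Step 0 (initial): 3 infected
Step 1: +9 new -> 12 infected
Step 2: +10 new -> 22 infected
Step 3: +10 new -> 32 infected
Step 4: +9 new -> 41 infected
Step 5: +9 new -> 50 infected
Step 6: +6 new -> 56 infected
Step 7: +3 new -> 59 infected
Step 8: +1 new -> 60 infected
Step 9: +0 new -> 60 infected

Answer: 9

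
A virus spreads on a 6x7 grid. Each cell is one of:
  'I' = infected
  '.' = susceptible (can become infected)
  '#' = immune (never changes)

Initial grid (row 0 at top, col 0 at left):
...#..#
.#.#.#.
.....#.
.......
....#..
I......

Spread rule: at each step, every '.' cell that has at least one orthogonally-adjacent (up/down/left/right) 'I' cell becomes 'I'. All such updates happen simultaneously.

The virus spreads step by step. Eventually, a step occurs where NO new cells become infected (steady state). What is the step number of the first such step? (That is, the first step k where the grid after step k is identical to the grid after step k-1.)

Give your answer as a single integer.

Step 0 (initial): 1 infected
Step 1: +2 new -> 3 infected
Step 2: +3 new -> 6 infected
Step 3: +4 new -> 10 infected
Step 4: +5 new -> 15 infected
Step 5: +4 new -> 19 infected
Step 6: +6 new -> 25 infected
Step 7: +4 new -> 29 infected
Step 8: +2 new -> 31 infected
Step 9: +2 new -> 33 infected
Step 10: +2 new -> 35 infected
Step 11: +0 new -> 35 infected

Answer: 11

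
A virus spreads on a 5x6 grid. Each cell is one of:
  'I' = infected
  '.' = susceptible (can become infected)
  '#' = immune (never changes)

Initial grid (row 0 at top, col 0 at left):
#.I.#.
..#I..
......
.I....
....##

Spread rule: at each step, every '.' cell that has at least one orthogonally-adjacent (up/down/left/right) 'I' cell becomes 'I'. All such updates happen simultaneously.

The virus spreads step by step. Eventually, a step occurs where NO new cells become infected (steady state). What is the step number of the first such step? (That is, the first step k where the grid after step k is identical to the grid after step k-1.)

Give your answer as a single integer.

Step 0 (initial): 3 infected
Step 1: +8 new -> 11 infected
Step 2: +8 new -> 19 infected
Step 3: +5 new -> 24 infected
Step 4: +1 new -> 25 infected
Step 5: +0 new -> 25 infected

Answer: 5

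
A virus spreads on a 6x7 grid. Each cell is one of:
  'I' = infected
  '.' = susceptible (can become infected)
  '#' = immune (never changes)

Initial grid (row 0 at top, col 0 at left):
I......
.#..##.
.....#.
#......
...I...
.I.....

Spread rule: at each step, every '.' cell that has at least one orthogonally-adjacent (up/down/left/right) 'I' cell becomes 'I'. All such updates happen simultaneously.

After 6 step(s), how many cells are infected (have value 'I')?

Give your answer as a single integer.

Answer: 37

Derivation:
Step 0 (initial): 3 infected
Step 1: +9 new -> 12 infected
Step 2: +9 new -> 21 infected
Step 3: +9 new -> 30 infected
Step 4: +3 new -> 33 infected
Step 5: +2 new -> 35 infected
Step 6: +2 new -> 37 infected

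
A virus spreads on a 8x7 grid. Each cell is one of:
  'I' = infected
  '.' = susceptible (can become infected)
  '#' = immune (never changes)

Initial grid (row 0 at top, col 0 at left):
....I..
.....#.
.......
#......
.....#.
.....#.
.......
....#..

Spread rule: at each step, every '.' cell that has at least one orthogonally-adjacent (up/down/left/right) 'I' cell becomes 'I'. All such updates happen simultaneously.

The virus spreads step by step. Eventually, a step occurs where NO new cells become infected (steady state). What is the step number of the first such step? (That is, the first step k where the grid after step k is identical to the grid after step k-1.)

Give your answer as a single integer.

Answer: 12

Derivation:
Step 0 (initial): 1 infected
Step 1: +3 new -> 4 infected
Step 2: +4 new -> 8 infected
Step 3: +6 new -> 14 infected
Step 4: +7 new -> 21 infected
Step 5: +6 new -> 27 infected
Step 6: +6 new -> 33 infected
Step 7: +5 new -> 38 infected
Step 8: +6 new -> 44 infected
Step 9: +4 new -> 48 infected
Step 10: +2 new -> 50 infected
Step 11: +1 new -> 51 infected
Step 12: +0 new -> 51 infected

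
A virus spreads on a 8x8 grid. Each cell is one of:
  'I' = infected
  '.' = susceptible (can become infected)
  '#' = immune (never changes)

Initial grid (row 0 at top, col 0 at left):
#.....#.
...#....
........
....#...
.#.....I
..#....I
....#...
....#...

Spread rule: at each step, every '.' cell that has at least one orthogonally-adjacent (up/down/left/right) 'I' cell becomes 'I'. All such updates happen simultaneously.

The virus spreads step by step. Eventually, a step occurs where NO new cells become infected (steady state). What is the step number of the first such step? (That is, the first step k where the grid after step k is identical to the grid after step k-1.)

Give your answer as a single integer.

Answer: 11

Derivation:
Step 0 (initial): 2 infected
Step 1: +4 new -> 6 infected
Step 2: +6 new -> 12 infected
Step 3: +7 new -> 19 infected
Step 4: +6 new -> 25 infected
Step 5: +5 new -> 30 infected
Step 6: +6 new -> 36 infected
Step 7: +5 new -> 41 infected
Step 8: +7 new -> 48 infected
Step 9: +6 new -> 54 infected
Step 10: +2 new -> 56 infected
Step 11: +0 new -> 56 infected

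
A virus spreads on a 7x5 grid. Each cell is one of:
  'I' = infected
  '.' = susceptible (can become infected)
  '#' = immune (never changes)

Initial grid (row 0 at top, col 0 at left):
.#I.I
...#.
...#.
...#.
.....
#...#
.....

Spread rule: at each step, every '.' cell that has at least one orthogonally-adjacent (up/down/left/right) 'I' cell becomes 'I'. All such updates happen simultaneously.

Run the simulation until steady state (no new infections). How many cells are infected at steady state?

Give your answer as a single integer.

Answer: 29

Derivation:
Step 0 (initial): 2 infected
Step 1: +3 new -> 5 infected
Step 2: +3 new -> 8 infected
Step 3: +4 new -> 12 infected
Step 4: +5 new -> 17 infected
Step 5: +4 new -> 21 infected
Step 6: +4 new -> 25 infected
Step 7: +2 new -> 27 infected
Step 8: +2 new -> 29 infected
Step 9: +0 new -> 29 infected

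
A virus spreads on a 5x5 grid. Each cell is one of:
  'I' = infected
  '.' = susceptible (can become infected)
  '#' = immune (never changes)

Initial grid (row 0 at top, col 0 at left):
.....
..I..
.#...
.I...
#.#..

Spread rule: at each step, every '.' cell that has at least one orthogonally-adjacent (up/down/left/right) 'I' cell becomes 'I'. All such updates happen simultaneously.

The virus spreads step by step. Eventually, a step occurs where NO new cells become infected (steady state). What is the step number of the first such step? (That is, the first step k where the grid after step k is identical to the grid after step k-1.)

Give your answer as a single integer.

Answer: 5

Derivation:
Step 0 (initial): 2 infected
Step 1: +7 new -> 9 infected
Step 2: +7 new -> 16 infected
Step 3: +5 new -> 21 infected
Step 4: +1 new -> 22 infected
Step 5: +0 new -> 22 infected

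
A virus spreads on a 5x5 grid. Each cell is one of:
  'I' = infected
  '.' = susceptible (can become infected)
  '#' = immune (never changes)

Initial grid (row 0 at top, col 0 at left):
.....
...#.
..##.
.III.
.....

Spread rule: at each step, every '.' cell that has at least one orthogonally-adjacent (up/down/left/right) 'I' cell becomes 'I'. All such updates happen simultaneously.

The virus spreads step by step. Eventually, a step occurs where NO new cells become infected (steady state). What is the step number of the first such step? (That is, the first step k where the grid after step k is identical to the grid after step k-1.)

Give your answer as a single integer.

Step 0 (initial): 3 infected
Step 1: +6 new -> 9 infected
Step 2: +5 new -> 14 infected
Step 3: +4 new -> 18 infected
Step 4: +3 new -> 21 infected
Step 5: +1 new -> 22 infected
Step 6: +0 new -> 22 infected

Answer: 6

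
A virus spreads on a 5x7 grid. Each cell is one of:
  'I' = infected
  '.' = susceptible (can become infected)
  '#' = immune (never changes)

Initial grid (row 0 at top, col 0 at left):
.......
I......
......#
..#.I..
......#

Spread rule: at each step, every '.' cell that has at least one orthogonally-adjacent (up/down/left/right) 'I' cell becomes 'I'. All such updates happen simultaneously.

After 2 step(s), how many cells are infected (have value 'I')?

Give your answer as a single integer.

Step 0 (initial): 2 infected
Step 1: +7 new -> 9 infected
Step 2: +10 new -> 19 infected

Answer: 19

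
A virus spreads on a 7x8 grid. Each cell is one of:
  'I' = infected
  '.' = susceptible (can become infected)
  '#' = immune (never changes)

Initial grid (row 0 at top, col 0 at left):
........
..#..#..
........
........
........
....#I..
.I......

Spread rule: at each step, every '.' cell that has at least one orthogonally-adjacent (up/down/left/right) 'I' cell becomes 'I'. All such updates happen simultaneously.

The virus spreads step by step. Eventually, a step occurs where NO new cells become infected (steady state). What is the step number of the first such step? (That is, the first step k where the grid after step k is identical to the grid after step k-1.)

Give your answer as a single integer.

Answer: 8

Derivation:
Step 0 (initial): 2 infected
Step 1: +6 new -> 8 infected
Step 2: +10 new -> 18 infected
Step 3: +10 new -> 28 infected
Step 4: +7 new -> 35 infected
Step 5: +7 new -> 42 infected
Step 6: +6 new -> 48 infected
Step 7: +5 new -> 53 infected
Step 8: +0 new -> 53 infected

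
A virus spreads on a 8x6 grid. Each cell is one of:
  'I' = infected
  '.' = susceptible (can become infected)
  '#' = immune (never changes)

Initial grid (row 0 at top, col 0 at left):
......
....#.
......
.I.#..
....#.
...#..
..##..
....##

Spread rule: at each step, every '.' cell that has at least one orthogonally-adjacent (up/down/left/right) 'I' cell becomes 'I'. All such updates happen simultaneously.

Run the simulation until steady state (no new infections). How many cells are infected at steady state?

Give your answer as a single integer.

Answer: 40

Derivation:
Step 0 (initial): 1 infected
Step 1: +4 new -> 5 infected
Step 2: +6 new -> 11 infected
Step 3: +8 new -> 19 infected
Step 4: +6 new -> 25 infected
Step 5: +5 new -> 30 infected
Step 6: +4 new -> 34 infected
Step 7: +2 new -> 36 infected
Step 8: +1 new -> 37 infected
Step 9: +2 new -> 39 infected
Step 10: +1 new -> 40 infected
Step 11: +0 new -> 40 infected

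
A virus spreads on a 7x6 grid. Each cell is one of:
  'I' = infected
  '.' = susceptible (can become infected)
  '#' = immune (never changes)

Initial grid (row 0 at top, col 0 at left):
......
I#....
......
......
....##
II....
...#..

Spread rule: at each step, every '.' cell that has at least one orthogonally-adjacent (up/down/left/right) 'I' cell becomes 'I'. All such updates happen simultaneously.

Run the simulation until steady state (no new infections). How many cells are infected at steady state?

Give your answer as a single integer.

Answer: 38

Derivation:
Step 0 (initial): 3 infected
Step 1: +7 new -> 10 infected
Step 2: +7 new -> 17 infected
Step 3: +5 new -> 22 infected
Step 4: +6 new -> 28 infected
Step 5: +5 new -> 33 infected
Step 6: +4 new -> 37 infected
Step 7: +1 new -> 38 infected
Step 8: +0 new -> 38 infected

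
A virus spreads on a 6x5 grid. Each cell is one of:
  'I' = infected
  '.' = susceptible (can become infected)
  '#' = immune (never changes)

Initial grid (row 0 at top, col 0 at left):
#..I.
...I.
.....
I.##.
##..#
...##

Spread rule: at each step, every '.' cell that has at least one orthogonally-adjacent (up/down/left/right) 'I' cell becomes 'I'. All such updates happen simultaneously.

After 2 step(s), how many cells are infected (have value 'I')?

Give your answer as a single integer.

Answer: 16

Derivation:
Step 0 (initial): 3 infected
Step 1: +7 new -> 10 infected
Step 2: +6 new -> 16 infected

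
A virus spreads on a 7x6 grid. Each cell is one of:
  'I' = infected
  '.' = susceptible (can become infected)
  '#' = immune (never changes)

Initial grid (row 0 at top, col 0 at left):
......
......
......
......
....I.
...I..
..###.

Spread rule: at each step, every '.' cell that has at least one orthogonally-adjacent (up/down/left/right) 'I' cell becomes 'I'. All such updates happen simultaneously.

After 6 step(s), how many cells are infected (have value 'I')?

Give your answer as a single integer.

Answer: 36

Derivation:
Step 0 (initial): 2 infected
Step 1: +5 new -> 7 infected
Step 2: +6 new -> 13 infected
Step 3: +8 new -> 21 infected
Step 4: +7 new -> 28 infected
Step 5: +5 new -> 33 infected
Step 6: +3 new -> 36 infected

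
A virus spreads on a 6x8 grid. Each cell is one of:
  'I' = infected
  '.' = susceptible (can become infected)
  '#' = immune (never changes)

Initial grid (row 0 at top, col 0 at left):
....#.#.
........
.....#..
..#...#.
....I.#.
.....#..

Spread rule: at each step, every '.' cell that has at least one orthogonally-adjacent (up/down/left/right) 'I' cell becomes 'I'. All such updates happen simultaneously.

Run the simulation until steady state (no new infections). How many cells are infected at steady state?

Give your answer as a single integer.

Step 0 (initial): 1 infected
Step 1: +4 new -> 5 infected
Step 2: +5 new -> 10 infected
Step 3: +4 new -> 14 infected
Step 4: +6 new -> 20 infected
Step 5: +7 new -> 27 infected
Step 6: +5 new -> 32 infected
Step 7: +4 new -> 36 infected
Step 8: +2 new -> 38 infected
Step 9: +1 new -> 39 infected
Step 10: +1 new -> 40 infected
Step 11: +1 new -> 41 infected
Step 12: +0 new -> 41 infected

Answer: 41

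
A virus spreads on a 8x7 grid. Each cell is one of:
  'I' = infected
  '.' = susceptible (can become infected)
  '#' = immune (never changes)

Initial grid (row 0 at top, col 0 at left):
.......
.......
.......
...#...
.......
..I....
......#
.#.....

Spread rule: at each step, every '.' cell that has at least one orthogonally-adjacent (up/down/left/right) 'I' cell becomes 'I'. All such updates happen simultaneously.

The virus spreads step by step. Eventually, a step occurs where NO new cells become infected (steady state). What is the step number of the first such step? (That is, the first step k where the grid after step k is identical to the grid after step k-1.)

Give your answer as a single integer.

Step 0 (initial): 1 infected
Step 1: +4 new -> 5 infected
Step 2: +8 new -> 13 infected
Step 3: +8 new -> 21 infected
Step 4: +10 new -> 31 infected
Step 5: +8 new -> 39 infected
Step 6: +7 new -> 46 infected
Step 7: +4 new -> 50 infected
Step 8: +2 new -> 52 infected
Step 9: +1 new -> 53 infected
Step 10: +0 new -> 53 infected

Answer: 10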